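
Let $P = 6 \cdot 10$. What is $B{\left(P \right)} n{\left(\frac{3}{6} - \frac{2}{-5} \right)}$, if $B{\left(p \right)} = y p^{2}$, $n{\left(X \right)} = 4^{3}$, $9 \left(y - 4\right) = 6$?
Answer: $1075200$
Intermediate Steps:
$y = \frac{14}{3}$ ($y = 4 + \frac{1}{9} \cdot 6 = 4 + \frac{2}{3} = \frac{14}{3} \approx 4.6667$)
$P = 60$
$n{\left(X \right)} = 64$
$B{\left(p \right)} = \frac{14 p^{2}}{3}$
$B{\left(P \right)} n{\left(\frac{3}{6} - \frac{2}{-5} \right)} = \frac{14 \cdot 60^{2}}{3} \cdot 64 = \frac{14}{3} \cdot 3600 \cdot 64 = 16800 \cdot 64 = 1075200$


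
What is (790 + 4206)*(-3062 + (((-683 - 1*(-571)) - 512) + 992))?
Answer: -13459224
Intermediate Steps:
(790 + 4206)*(-3062 + (((-683 - 1*(-571)) - 512) + 992)) = 4996*(-3062 + (((-683 + 571) - 512) + 992)) = 4996*(-3062 + ((-112 - 512) + 992)) = 4996*(-3062 + (-624 + 992)) = 4996*(-3062 + 368) = 4996*(-2694) = -13459224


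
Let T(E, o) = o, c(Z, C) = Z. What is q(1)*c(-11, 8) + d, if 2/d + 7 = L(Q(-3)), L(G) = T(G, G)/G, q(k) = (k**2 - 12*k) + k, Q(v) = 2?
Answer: 329/3 ≈ 109.67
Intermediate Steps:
q(k) = k**2 - 11*k
L(G) = 1 (L(G) = G/G = 1)
d = -1/3 (d = 2/(-7 + 1) = 2/(-6) = 2*(-1/6) = -1/3 ≈ -0.33333)
q(1)*c(-11, 8) + d = (1*(-11 + 1))*(-11) - 1/3 = (1*(-10))*(-11) - 1/3 = -10*(-11) - 1/3 = 110 - 1/3 = 329/3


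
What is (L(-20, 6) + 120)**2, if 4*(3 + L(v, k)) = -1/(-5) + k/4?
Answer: 22061809/1600 ≈ 13789.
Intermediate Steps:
L(v, k) = -59/20 + k/16 (L(v, k) = -3 + (-1/(-5) + k/4)/4 = -3 + (-1*(-1/5) + k*(1/4))/4 = -3 + (1/5 + k/4)/4 = -3 + (1/20 + k/16) = -59/20 + k/16)
(L(-20, 6) + 120)**2 = ((-59/20 + (1/16)*6) + 120)**2 = ((-59/20 + 3/8) + 120)**2 = (-103/40 + 120)**2 = (4697/40)**2 = 22061809/1600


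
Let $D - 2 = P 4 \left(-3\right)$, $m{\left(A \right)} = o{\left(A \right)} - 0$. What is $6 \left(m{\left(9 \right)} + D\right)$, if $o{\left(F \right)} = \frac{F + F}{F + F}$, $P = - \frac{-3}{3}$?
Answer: $-54$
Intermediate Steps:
$P = 1$ ($P = - \frac{-3}{3} = \left(-1\right) \left(-1\right) = 1$)
$o{\left(F \right)} = 1$ ($o{\left(F \right)} = \frac{2 F}{2 F} = 2 F \frac{1}{2 F} = 1$)
$m{\left(A \right)} = 1$ ($m{\left(A \right)} = 1 - 0 = 1 + 0 = 1$)
$D = -10$ ($D = 2 + 1 \cdot 4 \left(-3\right) = 2 + 4 \left(-3\right) = 2 - 12 = -10$)
$6 \left(m{\left(9 \right)} + D\right) = 6 \left(1 - 10\right) = 6 \left(-9\right) = -54$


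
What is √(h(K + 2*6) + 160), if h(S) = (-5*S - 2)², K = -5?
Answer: √1529 ≈ 39.102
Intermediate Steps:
h(S) = (-2 - 5*S)²
√(h(K + 2*6) + 160) = √((2 + 5*(-5 + 2*6))² + 160) = √((2 + 5*(-5 + 12))² + 160) = √((2 + 5*7)² + 160) = √((2 + 35)² + 160) = √(37² + 160) = √(1369 + 160) = √1529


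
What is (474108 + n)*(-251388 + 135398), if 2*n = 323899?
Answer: -73776309425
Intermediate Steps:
n = 323899/2 (n = (1/2)*323899 = 323899/2 ≈ 1.6195e+5)
(474108 + n)*(-251388 + 135398) = (474108 + 323899/2)*(-251388 + 135398) = (1272115/2)*(-115990) = -73776309425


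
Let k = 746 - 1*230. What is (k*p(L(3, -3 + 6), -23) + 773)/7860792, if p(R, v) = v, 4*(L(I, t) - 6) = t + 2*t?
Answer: -11095/7860792 ≈ -0.0014114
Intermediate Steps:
k = 516 (k = 746 - 230 = 516)
L(I, t) = 6 + 3*t/4 (L(I, t) = 6 + (t + 2*t)/4 = 6 + (3*t)/4 = 6 + 3*t/4)
(k*p(L(3, -3 + 6), -23) + 773)/7860792 = (516*(-23) + 773)/7860792 = (-11868 + 773)*(1/7860792) = -11095*1/7860792 = -11095/7860792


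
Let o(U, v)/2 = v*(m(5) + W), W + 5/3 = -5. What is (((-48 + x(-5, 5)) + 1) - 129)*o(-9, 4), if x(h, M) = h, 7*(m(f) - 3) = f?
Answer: 89776/21 ≈ 4275.0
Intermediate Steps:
W = -20/3 (W = -5/3 - 5 = -20/3 ≈ -6.6667)
m(f) = 3 + f/7
o(U, v) = -124*v/21 (o(U, v) = 2*(v*((3 + (⅐)*5) - 20/3)) = 2*(v*((3 + 5/7) - 20/3)) = 2*(v*(26/7 - 20/3)) = 2*(v*(-62/21)) = 2*(-62*v/21) = -124*v/21)
(((-48 + x(-5, 5)) + 1) - 129)*o(-9, 4) = (((-48 - 5) + 1) - 129)*(-124/21*4) = ((-53 + 1) - 129)*(-496/21) = (-52 - 129)*(-496/21) = -181*(-496/21) = 89776/21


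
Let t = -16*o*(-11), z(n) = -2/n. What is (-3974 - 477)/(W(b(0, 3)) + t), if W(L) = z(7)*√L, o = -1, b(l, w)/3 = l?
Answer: 4451/176 ≈ 25.290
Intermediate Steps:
b(l, w) = 3*l
W(L) = -2*√L/7 (W(L) = (-2/7)*√L = (-2*⅐)*√L = -2*√L/7)
t = -176 (t = -16*(-1)*(-11) = 16*(-11) = -176)
(-3974 - 477)/(W(b(0, 3)) + t) = (-3974 - 477)/(-2*√(3*0)/7 - 176) = -4451/(-2*√0/7 - 176) = -4451/(-2/7*0 - 176) = -4451/(0 - 176) = -4451/(-176) = -4451*(-1/176) = 4451/176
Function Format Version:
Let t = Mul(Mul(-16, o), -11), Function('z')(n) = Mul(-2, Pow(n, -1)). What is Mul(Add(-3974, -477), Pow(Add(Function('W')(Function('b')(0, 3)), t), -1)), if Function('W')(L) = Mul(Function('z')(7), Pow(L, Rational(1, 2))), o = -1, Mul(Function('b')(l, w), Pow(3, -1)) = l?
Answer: Rational(4451, 176) ≈ 25.290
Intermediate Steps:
Function('b')(l, w) = Mul(3, l)
Function('W')(L) = Mul(Rational(-2, 7), Pow(L, Rational(1, 2))) (Function('W')(L) = Mul(Mul(-2, Pow(7, -1)), Pow(L, Rational(1, 2))) = Mul(Mul(-2, Rational(1, 7)), Pow(L, Rational(1, 2))) = Mul(Rational(-2, 7), Pow(L, Rational(1, 2))))
t = -176 (t = Mul(Mul(-16, -1), -11) = Mul(16, -11) = -176)
Mul(Add(-3974, -477), Pow(Add(Function('W')(Function('b')(0, 3)), t), -1)) = Mul(Add(-3974, -477), Pow(Add(Mul(Rational(-2, 7), Pow(Mul(3, 0), Rational(1, 2))), -176), -1)) = Mul(-4451, Pow(Add(Mul(Rational(-2, 7), Pow(0, Rational(1, 2))), -176), -1)) = Mul(-4451, Pow(Add(Mul(Rational(-2, 7), 0), -176), -1)) = Mul(-4451, Pow(Add(0, -176), -1)) = Mul(-4451, Pow(-176, -1)) = Mul(-4451, Rational(-1, 176)) = Rational(4451, 176)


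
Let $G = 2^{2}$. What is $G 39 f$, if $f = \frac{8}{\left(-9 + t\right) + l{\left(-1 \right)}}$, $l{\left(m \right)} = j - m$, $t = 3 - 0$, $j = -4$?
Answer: $- \frac{416}{3} \approx -138.67$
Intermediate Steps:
$t = 3$ ($t = 3 + 0 = 3$)
$l{\left(m \right)} = -4 - m$
$f = - \frac{8}{9}$ ($f = \frac{8}{\left(-9 + 3\right) - 3} = \frac{8}{-6 + \left(-4 + 1\right)} = \frac{8}{-6 - 3} = \frac{8}{-9} = 8 \left(- \frac{1}{9}\right) = - \frac{8}{9} \approx -0.88889$)
$G = 4$
$G 39 f = 4 \cdot 39 \left(- \frac{8}{9}\right) = 156 \left(- \frac{8}{9}\right) = - \frac{416}{3}$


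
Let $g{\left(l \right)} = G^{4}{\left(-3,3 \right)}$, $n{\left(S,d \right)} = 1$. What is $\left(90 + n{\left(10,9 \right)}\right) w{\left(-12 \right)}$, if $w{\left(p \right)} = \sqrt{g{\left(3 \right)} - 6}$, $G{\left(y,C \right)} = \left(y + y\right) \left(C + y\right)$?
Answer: $91 i \sqrt{6} \approx 222.9 i$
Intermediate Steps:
$G{\left(y,C \right)} = 2 y \left(C + y\right)$
$g{\left(l \right)} = 0$ ($g{\left(l \right)} = \left(2 \left(-3\right) \left(3 - 3\right)\right)^{4} = \left(2 \left(-3\right) 0\right)^{4} = 0^{4} = 0$)
$w{\left(p \right)} = i \sqrt{6}$ ($w{\left(p \right)} = \sqrt{0 - 6} = \sqrt{-6} = i \sqrt{6}$)
$\left(90 + n{\left(10,9 \right)}\right) w{\left(-12 \right)} = \left(90 + 1\right) i \sqrt{6} = 91 i \sqrt{6}$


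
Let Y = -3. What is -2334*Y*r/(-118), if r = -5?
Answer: 17505/59 ≈ 296.69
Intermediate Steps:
-2334*Y*r/(-118) = -2334*(-3*(-5))/(-118) = -35010*(-1)/118 = -2334*(-15/118) = 17505/59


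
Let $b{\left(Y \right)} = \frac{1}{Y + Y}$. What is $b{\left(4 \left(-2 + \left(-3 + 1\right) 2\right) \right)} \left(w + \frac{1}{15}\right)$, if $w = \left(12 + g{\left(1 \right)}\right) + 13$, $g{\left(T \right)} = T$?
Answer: $- \frac{391}{720} \approx -0.54306$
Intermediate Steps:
$b{\left(Y \right)} = \frac{1}{2 Y}$
$w = 26$ ($w = \left(12 + 1\right) + 13 = 13 + 13 = 26$)
$b{\left(4 \left(-2 + \left(-3 + 1\right) 2\right) \right)} \left(w + \frac{1}{15}\right) = \frac{1}{2 \cdot 4 \left(-2 + \left(-3 + 1\right) 2\right)} \left(26 + \frac{1}{15}\right) = \frac{1}{2 \cdot 4 \left(-2 - 4\right)} \left(26 + \frac{1}{15}\right) = \frac{1}{2 \cdot 4 \left(-2 - 4\right)} \frac{391}{15} = \frac{1}{2 \cdot 4 \left(-6\right)} \frac{391}{15} = \frac{1}{2 \left(-24\right)} \frac{391}{15} = \frac{1}{2} \left(- \frac{1}{24}\right) \frac{391}{15} = \left(- \frac{1}{48}\right) \frac{391}{15} = - \frac{391}{720}$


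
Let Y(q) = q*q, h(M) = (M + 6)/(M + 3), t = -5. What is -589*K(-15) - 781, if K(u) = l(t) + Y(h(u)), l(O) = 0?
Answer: -17797/16 ≈ -1112.3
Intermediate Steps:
h(M) = (6 + M)/(3 + M)
Y(q) = q**2
K(u) = (6 + u)**2/(3 + u)**2 (K(u) = 0 + ((6 + u)/(3 + u))**2 = 0 + (6 + u)**2/(3 + u)**2 = (6 + u)**2/(3 + u)**2)
-589*K(-15) - 781 = -589*(6 - 15)**2/(3 - 15)**2 - 781 = -589*(-9)**2/(-12)**2 - 781 = -589*81/144 - 781 = -589*9/16 - 781 = -5301/16 - 781 = -17797/16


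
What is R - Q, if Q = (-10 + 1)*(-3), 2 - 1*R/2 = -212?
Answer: 401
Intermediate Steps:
R = 428 (R = 4 - 2*(-212) = 4 + 424 = 428)
Q = 27 (Q = -9*(-3) = 27)
R - Q = 428 - 1*27 = 428 - 27 = 401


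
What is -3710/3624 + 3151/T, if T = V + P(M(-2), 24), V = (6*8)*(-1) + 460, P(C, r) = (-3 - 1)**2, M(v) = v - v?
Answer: 614459/96942 ≈ 6.3384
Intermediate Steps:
M(v) = 0
P(C, r) = 16 (P(C, r) = (-4)**2 = 16)
V = 412 (V = 48*(-1) + 460 = -48 + 460 = 412)
T = 428 (T = 412 + 16 = 428)
-3710/3624 + 3151/T = -3710/3624 + 3151/428 = -3710*1/3624 + 3151*(1/428) = -1855/1812 + 3151/428 = 614459/96942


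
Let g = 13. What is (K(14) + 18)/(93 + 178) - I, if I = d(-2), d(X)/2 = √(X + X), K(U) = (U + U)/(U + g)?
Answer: 514/7317 - 4*I ≈ 0.070247 - 4.0*I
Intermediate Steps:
K(U) = 2*U/(13 + U) (K(U) = (U + U)/(U + 13) = (2*U)/(13 + U) = 2*U/(13 + U))
d(X) = 2*√2*√X (d(X) = 2*√(X + X) = 2*√(2*X) = 2*(√2*√X) = 2*√2*√X)
I = 4*I (I = 2*√2*√(-2) = 2*√2*(I*√2) = 4*I ≈ 4.0*I)
(K(14) + 18)/(93 + 178) - I = (2*14/(13 + 14) + 18)/(93 + 178) - 4*I = (2*14/27 + 18)/271 - 4*I = (2*14*(1/27) + 18)*(1/271) - 4*I = (28/27 + 18)*(1/271) - 4*I = (514/27)*(1/271) - 4*I = 514/7317 - 4*I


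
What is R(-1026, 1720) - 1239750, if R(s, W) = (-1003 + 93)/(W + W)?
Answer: -426474091/344 ≈ -1.2398e+6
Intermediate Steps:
R(s, W) = -455/W (R(s, W) = -910*1/(2*W) = -455/W)
R(-1026, 1720) - 1239750 = -455/1720 - 1239750 = -455*1/1720 - 1239750 = -91/344 - 1239750 = -426474091/344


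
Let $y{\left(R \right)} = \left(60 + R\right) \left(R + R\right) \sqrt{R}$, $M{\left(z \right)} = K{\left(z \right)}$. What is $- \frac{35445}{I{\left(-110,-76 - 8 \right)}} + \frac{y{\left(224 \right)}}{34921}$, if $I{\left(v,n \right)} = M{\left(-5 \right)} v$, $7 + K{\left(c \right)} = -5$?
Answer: $- \frac{2363}{88} + \frac{508928 \sqrt{14}}{34921} \approx 27.677$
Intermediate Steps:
$K{\left(c \right)} = -12$ ($K{\left(c \right)} = -7 - 5 = -12$)
$M{\left(z \right)} = -12$
$y{\left(R \right)} = 2 R^{\frac{3}{2}} \left(60 + R\right)$ ($y{\left(R \right)} = \left(60 + R\right) 2 R \sqrt{R} = 2 R \left(60 + R\right) \sqrt{R} = 2 R^{\frac{3}{2}} \left(60 + R\right)$)
$I{\left(v,n \right)} = - 12 v$
$- \frac{35445}{I{\left(-110,-76 - 8 \right)}} + \frac{y{\left(224 \right)}}{34921} = - \frac{35445}{\left(-12\right) \left(-110\right)} + \frac{2 \cdot 224^{\frac{3}{2}} \left(60 + 224\right)}{34921} = - \frac{35445}{1320} + 2 \cdot 896 \sqrt{14} \cdot 284 \cdot \frac{1}{34921} = \left(-35445\right) \frac{1}{1320} + 508928 \sqrt{14} \cdot \frac{1}{34921} = - \frac{2363}{88} + \frac{508928 \sqrt{14}}{34921}$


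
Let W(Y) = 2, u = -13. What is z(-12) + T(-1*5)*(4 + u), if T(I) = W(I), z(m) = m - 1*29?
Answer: -59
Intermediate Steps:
z(m) = -29 + m (z(m) = m - 29 = -29 + m)
T(I) = 2
z(-12) + T(-1*5)*(4 + u) = (-29 - 12) + 2*(4 - 13) = -41 + 2*(-9) = -41 - 18 = -59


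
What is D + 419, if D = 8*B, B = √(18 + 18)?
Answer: 467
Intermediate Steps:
B = 6 (B = √36 = 6)
D = 48 (D = 8*6 = 48)
D + 419 = 48 + 419 = 467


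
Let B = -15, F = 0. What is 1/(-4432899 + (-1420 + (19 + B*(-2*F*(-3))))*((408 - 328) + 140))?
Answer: -1/4741119 ≈ -2.1092e-7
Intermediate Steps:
1/(-4432899 + (-1420 + (19 + B*(-2*F*(-3))))*((408 - 328) + 140)) = 1/(-4432899 + (-1420 + (19 - 15*(-2*0)*(-3)))*((408 - 328) + 140)) = 1/(-4432899 + (-1420 + (19 - 0*(-3)))*(80 + 140)) = 1/(-4432899 + (-1420 + (19 - 15*0))*220) = 1/(-4432899 + (-1420 + (19 + 0))*220) = 1/(-4432899 + (-1420 + 19)*220) = 1/(-4432899 - 1401*220) = 1/(-4432899 - 308220) = 1/(-4741119) = -1/4741119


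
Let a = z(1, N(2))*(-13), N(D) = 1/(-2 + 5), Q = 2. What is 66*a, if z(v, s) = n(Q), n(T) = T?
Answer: -1716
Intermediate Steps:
N(D) = 1/3
z(v, s) = 2
a = -26 (a = 2*(-13) = -26)
66*a = 66*(-26) = -1716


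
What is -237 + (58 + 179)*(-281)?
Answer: -66834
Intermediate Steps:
-237 + (58 + 179)*(-281) = -237 + 237*(-281) = -237 - 66597 = -66834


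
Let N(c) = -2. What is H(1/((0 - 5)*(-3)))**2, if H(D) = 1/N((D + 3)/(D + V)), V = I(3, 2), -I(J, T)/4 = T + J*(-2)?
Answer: 1/4 ≈ 0.25000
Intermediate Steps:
I(J, T) = -4*T + 8*J (I(J, T) = -4*(T + J*(-2)) = -4*(T - 2*J) = -4*T + 8*J)
V = 16 (V = -4*2 + 8*3 = -8 + 24 = 16)
H(D) = -1/2 (H(D) = 1/(-2) = -1/2)
H(1/((0 - 5)*(-3)))**2 = (-1/2)**2 = 1/4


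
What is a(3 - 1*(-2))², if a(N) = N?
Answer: 25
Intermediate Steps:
a(3 - 1*(-2))² = (3 - 1*(-2))² = (3 + 2)² = 5² = 25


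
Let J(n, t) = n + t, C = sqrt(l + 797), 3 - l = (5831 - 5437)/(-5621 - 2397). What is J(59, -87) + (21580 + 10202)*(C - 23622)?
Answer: -750754432 + 31782*sqrt(12858454573)/4009 ≈ -7.4986e+8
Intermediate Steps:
l = 12224/4009 (l = 3 - (5831 - 5437)/(-5621 - 2397) = 3 - 394/(-8018) = 3 - 394*(-1)/8018 = 3 - 1*(-197/4009) = 3 + 197/4009 = 12224/4009 ≈ 3.0491)
C = sqrt(12858454573)/4009 (C = sqrt(12224/4009 + 797) = sqrt(3207397/4009) = sqrt(12858454573)/4009 ≈ 28.285)
J(59, -87) + (21580 + 10202)*(C - 23622) = (59 - 87) + (21580 + 10202)*(sqrt(12858454573)/4009 - 23622) = -28 + 31782*(-23622 + sqrt(12858454573)/4009) = -28 + (-750754404 + 31782*sqrt(12858454573)/4009) = -750754432 + 31782*sqrt(12858454573)/4009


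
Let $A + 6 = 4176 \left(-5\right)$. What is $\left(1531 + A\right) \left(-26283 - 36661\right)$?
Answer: $1218281120$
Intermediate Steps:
$A = -20886$ ($A = -6 + 4176 \left(-5\right) = -6 - 20880 = -20886$)
$\left(1531 + A\right) \left(-26283 - 36661\right) = \left(1531 - 20886\right) \left(-26283 - 36661\right) = \left(-19355\right) \left(-62944\right) = 1218281120$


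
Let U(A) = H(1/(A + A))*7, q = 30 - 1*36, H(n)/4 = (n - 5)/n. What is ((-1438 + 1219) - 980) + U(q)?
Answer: 509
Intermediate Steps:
H(n) = 4*(-5 + n)/n (H(n) = 4*((n - 5)/n) = 4*((-5 + n)/n) = 4*(-5 + n)/n)
q = -6 (q = 30 - 36 = -6)
U(A) = 28 - 280*A (U(A) = (4 - 40*A)*7 = 28 - 280*A)
((-1438 + 1219) - 980) + U(q) = ((-1438 + 1219) - 980) + (28 - 280*(-6)) = (-219 - 980) + (28 + 1680) = -1199 + 1708 = 509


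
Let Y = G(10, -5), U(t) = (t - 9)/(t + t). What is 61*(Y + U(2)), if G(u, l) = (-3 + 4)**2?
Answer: -183/4 ≈ -45.750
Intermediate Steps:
G(u, l) = 1 (G(u, l) = 1**2 = 1)
U(t) = (-9 + t)/(2*t) (U(t) = (-9 + t)/((2*t)) = (-9 + t)*(1/(2*t)) = (-9 + t)/(2*t))
Y = 1
61*(Y + U(2)) = 61*(1 + (1/2)*(-9 + 2)/2) = 61*(1 + (1/2)*(1/2)*(-7)) = 61*(1 - 7/4) = 61*(-3/4) = -183/4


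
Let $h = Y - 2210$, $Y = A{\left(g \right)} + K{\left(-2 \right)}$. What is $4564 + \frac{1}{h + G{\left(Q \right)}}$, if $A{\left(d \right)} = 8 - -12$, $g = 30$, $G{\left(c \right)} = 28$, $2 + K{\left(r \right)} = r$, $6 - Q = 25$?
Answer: $\frac{9885623}{2166} \approx 4564.0$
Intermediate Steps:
$Q = -19$ ($Q = 6 - 25 = -19$)
$K{\left(r \right)} = -2 + r$
$A{\left(d \right)} = 20$ ($A{\left(d \right)} = 8 + 12 = 20$)
$Y = 16$ ($Y = 20 - 4 = 16$)
$h = -2194$ ($h = 16 - 2210 = -2194$)
$4564 + \frac{1}{h + G{\left(Q \right)}} = 4564 + \frac{1}{-2194 + 28} = 4564 + \frac{1}{-2166} = 4564 - \frac{1}{2166} = \frac{9885623}{2166}$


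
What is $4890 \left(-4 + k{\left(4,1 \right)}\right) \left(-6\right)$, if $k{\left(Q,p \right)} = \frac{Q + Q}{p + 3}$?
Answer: $58680$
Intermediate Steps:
$k{\left(Q,p \right)} = \frac{2 Q}{3 + p}$
$4890 \left(-4 + k{\left(4,1 \right)}\right) \left(-6\right) = 4890 \left(-4 + 2 \cdot 4 \frac{1}{3 + 1}\right) \left(-6\right) = 4890 \left(-4 + 2 \cdot 4 \cdot \frac{1}{4}\right) \left(-6\right) = 4890 \left(-4 + 2\right) \left(-6\right) = 4890 \left(\left(-2\right) \left(-6\right)\right) = 4890 \cdot 12 = 58680$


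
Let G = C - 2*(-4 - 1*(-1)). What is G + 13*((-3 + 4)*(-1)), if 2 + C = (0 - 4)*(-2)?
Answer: -1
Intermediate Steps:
C = 6 (C = -2 + (0 - 4)*(-2) = -2 - 4*(-2) = -2 + 8 = 6)
G = 12 (G = 6 - 2*(-4 - 1*(-1)) = 6 - 2*(-4 + 1) = 6 - 2*(-3) = 6 + 6 = 12)
G + 13*((-3 + 4)*(-1)) = 12 + 13*((-3 + 4)*(-1)) = 12 + 13*(1*(-1)) = 12 + 13*(-1) = 12 - 13 = -1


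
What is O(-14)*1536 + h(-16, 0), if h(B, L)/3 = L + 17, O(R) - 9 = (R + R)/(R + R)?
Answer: 15411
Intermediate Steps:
O(R) = 10 (O(R) = 9 + (R + R)/(R + R) = 9 + (2*R)/((2*R)) = 9 + (2*R)*(1/(2*R)) = 9 + 1 = 10)
h(B, L) = 51 + 3*L (h(B, L) = 3*(L + 17) = 3*(17 + L) = 51 + 3*L)
O(-14)*1536 + h(-16, 0) = 10*1536 + (51 + 3*0) = 15360 + (51 + 0) = 15360 + 51 = 15411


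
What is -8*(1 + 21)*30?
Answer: -5280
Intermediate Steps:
-8*(1 + 21)*30 = -8*22*30 = -176*30 = -5280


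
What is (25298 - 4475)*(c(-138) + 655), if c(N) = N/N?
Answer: 13659888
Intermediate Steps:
c(N) = 1
(25298 - 4475)*(c(-138) + 655) = (25298 - 4475)*(1 + 655) = 20823*656 = 13659888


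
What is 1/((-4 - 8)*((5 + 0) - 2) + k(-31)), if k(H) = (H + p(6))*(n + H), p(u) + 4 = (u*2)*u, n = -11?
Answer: -1/1590 ≈ -0.00062893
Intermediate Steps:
p(u) = -4 + 2*u**2 (p(u) = -4 + (u*2)*u = -4 + (2*u)*u = -4 + 2*u**2)
k(H) = (-11 + H)*(68 + H) (k(H) = (H + (-4 + 2*6**2))*(-11 + H) = (H + (-4 + 2*36))*(-11 + H) = (H + (-4 + 72))*(-11 + H) = (H + 68)*(-11 + H) = (68 + H)*(-11 + H) = (-11 + H)*(68 + H))
1/((-4 - 8)*((5 + 0) - 2) + k(-31)) = 1/((-4 - 8)*((5 + 0) - 2) + (-748 + (-31)**2 + 57*(-31))) = 1/(-12*(5 - 2) + (-748 + 961 - 1767)) = 1/(-12*3 - 1554) = 1/(-36 - 1554) = 1/(-1590) = -1/1590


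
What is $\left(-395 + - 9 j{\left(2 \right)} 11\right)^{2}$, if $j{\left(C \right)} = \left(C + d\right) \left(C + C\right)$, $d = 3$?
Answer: $5640625$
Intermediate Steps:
$j{\left(C \right)} = 2 C \left(3 + C\right)$ ($j{\left(C \right)} = \left(C + 3\right) \left(C + C\right) = \left(3 + C\right) 2 C = 2 C \left(3 + C\right)$)
$\left(-395 + - 9 j{\left(2 \right)} 11\right)^{2} = \left(-395 + - 9 \cdot 2 \cdot 2 \left(3 + 2\right) 11\right)^{2} = \left(-395 + - 9 \cdot 2 \cdot 2 \cdot 5 \cdot 11\right)^{2} = \left(-395 + \left(-9\right) 20 \cdot 11\right)^{2} = \left(-395 - 1980\right)^{2} = \left(-2375\right)^{2} = 5640625$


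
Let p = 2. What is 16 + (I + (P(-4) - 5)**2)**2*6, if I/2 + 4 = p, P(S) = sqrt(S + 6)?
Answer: 4390 - 2760*sqrt(2) ≈ 486.77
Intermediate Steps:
P(S) = sqrt(6 + S)
I = -4 (I = -8 + 2*2 = -8 + 4 = -4)
16 + (I + (P(-4) - 5)**2)**2*6 = 16 + (-4 + (sqrt(6 - 4) - 5)**2)**2*6 = 16 + (-4 + (sqrt(2) - 5)**2)**2*6 = 16 + (-4 + (-5 + sqrt(2))**2)**2*6 = 16 + 6*(-4 + (-5 + sqrt(2))**2)**2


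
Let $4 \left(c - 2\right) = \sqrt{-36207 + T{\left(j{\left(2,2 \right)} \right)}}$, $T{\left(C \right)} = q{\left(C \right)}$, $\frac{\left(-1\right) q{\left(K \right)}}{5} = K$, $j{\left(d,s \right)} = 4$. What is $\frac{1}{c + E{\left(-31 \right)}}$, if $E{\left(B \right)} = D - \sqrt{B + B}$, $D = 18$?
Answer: $\frac{4}{80 + i \sqrt{36227} - 4 i \sqrt{62}} \approx 0.010117 - 0.020087 i$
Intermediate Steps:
$q{\left(K \right)} = - 5 K$
$T{\left(C \right)} = - 5 C$
$E{\left(B \right)} = 18 - \sqrt{2} \sqrt{B}$ ($E{\left(B \right)} = 18 - \sqrt{B + B} = 18 - \sqrt{2 B} = 18 - \sqrt{2} \sqrt{B}$)
$c = 2 + \frac{i \sqrt{36227}}{4}$ ($c = 2 + \frac{\sqrt{-36207 - 20}}{4} = 2 + \frac{\sqrt{-36227}}{4} = 2 + \frac{i \sqrt{36227}}{4} \approx 2.0 + 47.583 i$)
$\frac{1}{c + E{\left(-31 \right)}} = \frac{1}{\left(2 + \frac{i \sqrt{36227}}{4}\right) + \left(18 - \sqrt{2} \sqrt{-31}\right)} = \frac{1}{\left(2 + \frac{i \sqrt{36227}}{4}\right) + \left(18 - \sqrt{2} i \sqrt{31}\right)} = \frac{1}{\left(2 + \frac{i \sqrt{36227}}{4}\right) + \left(18 - i \sqrt{62}\right)} = \frac{1}{20 - i \sqrt{62} + \frac{i \sqrt{36227}}{4}}$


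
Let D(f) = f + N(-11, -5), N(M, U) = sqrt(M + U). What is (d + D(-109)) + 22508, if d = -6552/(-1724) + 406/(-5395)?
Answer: 52091824779/2325245 + 4*I ≈ 22403.0 + 4.0*I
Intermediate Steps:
d = 8662024/2325245 (d = -6552*(-1/1724) + 406*(-1/5395) = 1638/431 - 406/5395 = 8662024/2325245 ≈ 3.7252)
D(f) = f + 4*I (D(f) = f + sqrt(-11 - 5) = f + sqrt(-16) = f + 4*I)
(d + D(-109)) + 22508 = (8662024/2325245 + (-109 + 4*I)) + 22508 = (-244789681/2325245 + 4*I) + 22508 = 52091824779/2325245 + 4*I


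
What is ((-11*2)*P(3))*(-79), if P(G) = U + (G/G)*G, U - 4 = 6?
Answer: 22594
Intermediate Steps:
U = 10 (U = 4 + 6 = 10)
P(G) = 10 + G (P(G) = 10 + (G/G)*G = 10 + 1*G = 10 + G)
((-11*2)*P(3))*(-79) = ((-11*2)*(10 + 3))*(-79) = (-1*22*13)*(-79) = -22*13*(-79) = -286*(-79) = 22594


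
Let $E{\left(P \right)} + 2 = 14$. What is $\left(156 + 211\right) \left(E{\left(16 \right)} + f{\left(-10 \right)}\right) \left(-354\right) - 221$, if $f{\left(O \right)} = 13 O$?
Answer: $15330103$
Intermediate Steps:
$E{\left(P \right)} = 12$ ($E{\left(P \right)} = -2 + 14 = 12$)
$\left(156 + 211\right) \left(E{\left(16 \right)} + f{\left(-10 \right)}\right) \left(-354\right) - 221 = \left(156 + 211\right) \left(12 + 13 \left(-10\right)\right) \left(-354\right) - 221 = 367 \left(12 - 130\right) \left(-354\right) - 221 = 367 \left(-118\right) \left(-354\right) - 221 = \left(-43306\right) \left(-354\right) - 221 = 15330324 - 221 = 15330103$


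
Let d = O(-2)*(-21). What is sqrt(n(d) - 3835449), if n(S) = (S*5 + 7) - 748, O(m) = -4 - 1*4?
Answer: 45*I*sqrt(1894) ≈ 1958.4*I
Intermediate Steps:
O(m) = -8 (O(m) = -4 - 4 = -8)
d = 168 (d = -8*(-21) = 168)
n(S) = -741 + 5*S (n(S) = (5*S + 7) - 748 = (7 + 5*S) - 748 = -741 + 5*S)
sqrt(n(d) - 3835449) = sqrt((-741 + 5*168) - 3835449) = sqrt((-741 + 840) - 3835449) = sqrt(99 - 3835449) = sqrt(-3835350) = 45*I*sqrt(1894)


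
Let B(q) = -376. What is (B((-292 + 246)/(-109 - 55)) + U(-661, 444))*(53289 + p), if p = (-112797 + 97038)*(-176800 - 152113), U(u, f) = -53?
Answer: -2223675706824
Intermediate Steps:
p = 5183339967 (p = -15759*(-328913) = 5183339967)
(B((-292 + 246)/(-109 - 55)) + U(-661, 444))*(53289 + p) = (-376 - 53)*(53289 + 5183339967) = -429*5183393256 = -2223675706824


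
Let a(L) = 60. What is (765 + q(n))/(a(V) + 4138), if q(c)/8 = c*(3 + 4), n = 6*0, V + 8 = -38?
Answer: 765/4198 ≈ 0.18223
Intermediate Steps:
V = -46 (V = -8 - 38 = -46)
n = 0
q(c) = 56*c (q(c) = 8*(c*(3 + 4)) = 8*(c*7) = 8*(7*c) = 56*c)
(765 + q(n))/(a(V) + 4138) = (765 + 56*0)/(60 + 4138) = (765 + 0)/4198 = 765*(1/4198) = 765/4198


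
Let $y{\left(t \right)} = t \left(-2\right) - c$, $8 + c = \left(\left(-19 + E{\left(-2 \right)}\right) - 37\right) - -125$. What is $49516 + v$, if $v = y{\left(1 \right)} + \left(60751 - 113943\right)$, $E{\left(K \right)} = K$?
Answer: $-3737$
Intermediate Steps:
$c = 59$ ($c = -8 - -67 = -8 + \left(\left(-21 - 37\right) + 125\right) = -8 + \left(-58 + 125\right) = -8 + 67 = 59$)
$y{\left(t \right)} = -59 - 2 t$ ($y{\left(t \right)} = t \left(-2\right) - 59 = - 2 t - 59 = -59 - 2 t$)
$v = -53253$ ($v = \left(-59 - 2\right) + \left(60751 - 113943\right) = \left(-59 - 2\right) - 53192 = -61 - 53192 = -53253$)
$49516 + v = 49516 - 53253 = -3737$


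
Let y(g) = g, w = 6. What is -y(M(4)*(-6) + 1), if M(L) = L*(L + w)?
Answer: 239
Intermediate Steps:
M(L) = L*(6 + L) (M(L) = L*(L + 6) = L*(6 + L))
-y(M(4)*(-6) + 1) = -((4*(6 + 4))*(-6) + 1) = -((4*10)*(-6) + 1) = -(40*(-6) + 1) = -(-240 + 1) = -1*(-239) = 239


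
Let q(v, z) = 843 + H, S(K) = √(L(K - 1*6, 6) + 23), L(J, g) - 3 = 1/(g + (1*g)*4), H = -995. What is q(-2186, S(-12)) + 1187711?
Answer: 1187559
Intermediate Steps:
L(J, g) = 3 + 1/(5*g) (L(J, g) = 3 + 1/(g + (1*g)*4) = 3 + 1/(g + g*4) = 3 + 1/(g + 4*g) = 3 + 1/(5*g))
S(K) = √23430/30 (S(K) = √((3 + (⅕)/6) + 23) = √((3 + (⅕)*(⅙)) + 23) = √((3 + 1/30) + 23) = √(91/30 + 23) = √(781/30) = √23430/30)
q(v, z) = -152 (q(v, z) = 843 - 995 = -152)
q(-2186, S(-12)) + 1187711 = -152 + 1187711 = 1187559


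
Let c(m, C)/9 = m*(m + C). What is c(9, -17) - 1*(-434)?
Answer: -214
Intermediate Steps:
c(m, C) = 9*m*(C + m) (c(m, C) = 9*(m*(m + C)) = 9*(m*(C + m)) = 9*m*(C + m))
c(9, -17) - 1*(-434) = 9*9*(-17 + 9) - 1*(-434) = 9*9*(-8) + 434 = -648 + 434 = -214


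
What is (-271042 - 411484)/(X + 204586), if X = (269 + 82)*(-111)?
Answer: -682526/165625 ≈ -4.1209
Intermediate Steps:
X = -38961 (X = 351*(-111) = -38961)
(-271042 - 411484)/(X + 204586) = (-271042 - 411484)/(-38961 + 204586) = -682526/165625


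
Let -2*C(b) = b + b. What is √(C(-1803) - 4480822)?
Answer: I*√4479019 ≈ 2116.4*I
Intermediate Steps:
C(b) = -b (C(b) = -(b + b)/2 = -b)
√(C(-1803) - 4480822) = √(-1*(-1803) - 4480822) = √(1803 - 4480822) = √(-4479019) = I*√4479019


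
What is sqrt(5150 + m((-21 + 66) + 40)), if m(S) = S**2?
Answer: 15*sqrt(55) ≈ 111.24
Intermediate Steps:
sqrt(5150 + m((-21 + 66) + 40)) = sqrt(5150 + ((-21 + 66) + 40)**2) = sqrt(5150 + (45 + 40)**2) = sqrt(5150 + 85**2) = sqrt(5150 + 7225) = sqrt(12375) = 15*sqrt(55)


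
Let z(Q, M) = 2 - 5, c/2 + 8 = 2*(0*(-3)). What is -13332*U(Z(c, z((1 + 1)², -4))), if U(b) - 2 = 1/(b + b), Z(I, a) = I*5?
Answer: -1063227/40 ≈ -26581.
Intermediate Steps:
c = -16 (c = -16 + 2*(2*(0*(-3))) = -16 + 2*(2*0) = -16 + 2*0 = -16 + 0 = -16)
z(Q, M) = -3
Z(I, a) = 5*I
U(b) = 2 + 1/(2*b) (U(b) = 2 + 1/(b + b) = 2 + 1/(2*b))
-13332*U(Z(c, z((1 + 1)², -4))) = -13332*(2 + 1/(2*((5*(-16))))) = -13332*(2 + (½)/(-80)) = -13332*(2 + (½)*(-1/80)) = -13332*(2 - 1/160) = -13332*319/160 = -1063227/40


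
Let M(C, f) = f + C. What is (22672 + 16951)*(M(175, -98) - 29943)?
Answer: -1183380518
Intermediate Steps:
M(C, f) = C + f
(22672 + 16951)*(M(175, -98) - 29943) = (22672 + 16951)*((175 - 98) - 29943) = 39623*(77 - 29943) = 39623*(-29866) = -1183380518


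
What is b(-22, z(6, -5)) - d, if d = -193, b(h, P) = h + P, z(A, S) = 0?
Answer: 171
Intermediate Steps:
b(h, P) = P + h
b(-22, z(6, -5)) - d = (0 - 22) - 1*(-193) = -22 + 193 = 171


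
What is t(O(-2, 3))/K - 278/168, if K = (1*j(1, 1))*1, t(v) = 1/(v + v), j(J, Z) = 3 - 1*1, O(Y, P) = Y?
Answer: -299/168 ≈ -1.7798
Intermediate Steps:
j(J, Z) = 2 (j(J, Z) = 3 - 1 = 2)
t(v) = 1/(2*v)
K = 2 (K = (1*2)*1 = 2*1 = 2)
t(O(-2, 3))/K - 278/168 = ((1/2)/(-2))/2 - 278/168 = ((1/2)*(-1/2))*(1/2) - 278*1/168 = -1/4*1/2 - 139/84 = -1/8 - 139/84 = -299/168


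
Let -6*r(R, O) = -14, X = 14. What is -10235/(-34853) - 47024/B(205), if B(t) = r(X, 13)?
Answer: -702387253/34853 ≈ -20153.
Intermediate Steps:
r(R, O) = 7/3 (r(R, O) = -⅙*(-14) = 7/3)
B(t) = 7/3
-10235/(-34853) - 47024/B(205) = -10235/(-34853) - 47024/7/3 = -10235*(-1/34853) - 47024*3/7 = 10235/34853 - 141072/7 = -702387253/34853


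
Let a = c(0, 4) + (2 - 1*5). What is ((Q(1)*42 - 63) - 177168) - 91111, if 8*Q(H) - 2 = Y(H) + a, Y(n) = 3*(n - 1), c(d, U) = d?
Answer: -1073389/4 ≈ -2.6835e+5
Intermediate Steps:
Y(n) = -3 + 3*n (Y(n) = 3*(-1 + n) = -3 + 3*n)
a = -3 (a = 0 + (2 - 1*5) = 0 + (2 - 5) = 0 - 3 = -3)
Q(H) = -½ + 3*H/8 (Q(H) = ¼ + ((-3 + 3*H) - 3)/8 = ¼ + (-6 + 3*H)/8 = ¼ + (-¾ + 3*H/8) = -½ + 3*H/8)
((Q(1)*42 - 63) - 177168) - 91111 = (((-½ + (3/8)*1)*42 - 63) - 177168) - 91111 = (((-½ + 3/8)*42 - 63) - 177168) - 91111 = ((-⅛*42 - 63) - 177168) - 91111 = ((-21/4 - 63) - 177168) - 91111 = (-273/4 - 177168) - 91111 = -708945/4 - 91111 = -1073389/4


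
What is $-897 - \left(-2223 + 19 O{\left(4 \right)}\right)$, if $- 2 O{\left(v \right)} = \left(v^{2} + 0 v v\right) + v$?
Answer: $1516$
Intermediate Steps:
$O{\left(v \right)} = - \frac{v}{2} - \frac{v^{2}}{2}$ ($O{\left(v \right)} = - \frac{\left(v^{2} + 0 v v\right) + v}{2} = - \frac{\left(v^{2} + 0 v\right) + v}{2} = - \frac{\left(v^{2} + 0\right) + v}{2} = - \frac{v^{2} + v}{2} = - \frac{v + v^{2}}{2} = - \frac{v}{2} - \frac{v^{2}}{2}$)
$-897 - \left(-2223 + 19 O{\left(4 \right)}\right) = -897 - \left(-2223 + 19 \left(- \frac{1}{2}\right) 4 \left(1 + 4\right)\right) = -897 + \left(\left(- 19 \left(\left(- \frac{1}{2}\right) 4 \cdot 5\right) - 2\right) + 2225\right) = -897 + \left(\left(\left(-19\right) \left(-10\right) - 2\right) + 2225\right) = -897 + \left(\left(190 - 2\right) + 2225\right) = -897 + \left(188 + 2225\right) = -897 + 2413 = 1516$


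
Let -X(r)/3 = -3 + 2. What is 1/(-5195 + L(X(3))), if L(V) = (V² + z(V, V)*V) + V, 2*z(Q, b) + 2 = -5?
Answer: -2/10387 ≈ -0.00019255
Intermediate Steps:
z(Q, b) = -7/2 (z(Q, b) = -1 + (½)*(-5) = -1 - 5/2 = -7/2)
X(r) = 3 (X(r) = -3*(-3 + 2) = -3*(-1) = 3)
L(V) = V² - 5*V/2 (L(V) = (V² - 7*V/2) + V = V² - 5*V/2)
1/(-5195 + L(X(3))) = 1/(-5195 + (½)*3*(-5 + 2*3)) = 1/(-5195 + (½)*3*(-5 + 6)) = 1/(-5195 + (½)*3*1) = 1/(-5195 + 3/2) = 1/(-10387/2) = -2/10387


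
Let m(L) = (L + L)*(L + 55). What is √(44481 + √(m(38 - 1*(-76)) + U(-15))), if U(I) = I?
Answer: √(44481 + √38517) ≈ 211.37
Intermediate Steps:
m(L) = 2*L*(55 + L) (m(L) = (2*L)*(55 + L) = 2*L*(55 + L))
√(44481 + √(m(38 - 1*(-76)) + U(-15))) = √(44481 + √(2*(38 - 1*(-76))*(55 + (38 - 1*(-76))) - 15)) = √(44481 + √(2*(38 + 76)*(55 + (38 + 76)) - 15)) = √(44481 + √(2*114*(55 + 114) - 15)) = √(44481 + √(2*114*169 - 15)) = √(44481 + √(38532 - 15)) = √(44481 + √38517)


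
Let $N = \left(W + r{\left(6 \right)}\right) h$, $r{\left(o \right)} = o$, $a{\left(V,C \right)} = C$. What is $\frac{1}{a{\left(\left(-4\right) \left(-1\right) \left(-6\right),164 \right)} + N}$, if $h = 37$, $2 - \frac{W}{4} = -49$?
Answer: $\frac{1}{7934} \approx 0.00012604$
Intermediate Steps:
$W = 204$ ($W = 8 - -196 = 8 + 196 = 204$)
$N = 7770$ ($N = \left(204 + 6\right) 37 = 210 \cdot 37 = 7770$)
$\frac{1}{a{\left(\left(-4\right) \left(-1\right) \left(-6\right),164 \right)} + N} = \frac{1}{164 + 7770} = \frac{1}{7934}$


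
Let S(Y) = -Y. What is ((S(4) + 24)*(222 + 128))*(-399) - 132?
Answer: -2793132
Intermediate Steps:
((S(4) + 24)*(222 + 128))*(-399) - 132 = ((-1*4 + 24)*(222 + 128))*(-399) - 132 = ((-4 + 24)*350)*(-399) - 132 = (20*350)*(-399) - 132 = 7000*(-399) - 132 = -2793000 - 132 = -2793132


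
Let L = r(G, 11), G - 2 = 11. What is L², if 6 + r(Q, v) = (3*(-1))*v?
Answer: 1521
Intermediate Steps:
G = 13 (G = 2 + 11 = 13)
r(Q, v) = -6 - 3*v (r(Q, v) = -6 + (3*(-1))*v = -6 - 3*v)
L = -39 (L = -6 - 3*11 = -6 - 33 = -39)
L² = (-39)² = 1521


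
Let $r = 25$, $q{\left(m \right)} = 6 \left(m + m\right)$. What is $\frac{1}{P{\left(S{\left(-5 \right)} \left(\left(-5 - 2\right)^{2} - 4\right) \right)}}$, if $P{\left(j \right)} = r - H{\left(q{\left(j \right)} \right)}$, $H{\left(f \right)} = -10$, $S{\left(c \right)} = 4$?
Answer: $\frac{1}{35} \approx 0.028571$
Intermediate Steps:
$q{\left(m \right)} = 12 m$ ($q{\left(m \right)} = 6 \cdot 2 m = 12 m$)
$P{\left(j \right)} = 35$ ($P{\left(j \right)} = 25 - -10 = 25 + 10 = 35$)
$\frac{1}{P{\left(S{\left(-5 \right)} \left(\left(-5 - 2\right)^{2} - 4\right) \right)}} = \frac{1}{35}$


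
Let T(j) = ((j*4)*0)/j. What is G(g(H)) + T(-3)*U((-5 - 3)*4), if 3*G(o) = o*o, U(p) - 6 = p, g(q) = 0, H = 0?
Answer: 0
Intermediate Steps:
U(p) = 6 + p
G(o) = o**2/3 (G(o) = (o*o)/3 = o**2/3)
T(j) = 0 (T(j) = ((4*j)*0)/j = 0/j = 0)
G(g(H)) + T(-3)*U((-5 - 3)*4) = (1/3)*0**2 + 0*(6 + (-5 - 3)*4) = (1/3)*0 + 0*(6 - 8*4) = 0 + 0*(6 - 32) = 0 + 0*(-26) = 0 + 0 = 0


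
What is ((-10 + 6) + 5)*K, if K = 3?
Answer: 3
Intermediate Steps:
((-10 + 6) + 5)*K = ((-10 + 6) + 5)*3 = (-4 + 5)*3 = 1*3 = 3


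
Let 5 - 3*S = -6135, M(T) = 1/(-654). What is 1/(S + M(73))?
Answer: 218/446173 ≈ 0.00048860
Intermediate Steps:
M(T) = -1/654
S = 6140/3 (S = 5/3 - ⅓*(-6135) = 5/3 + 2045 = 6140/3 ≈ 2046.7)
1/(S + M(73)) = 1/(6140/3 - 1/654) = 1/(446173/218) = 218/446173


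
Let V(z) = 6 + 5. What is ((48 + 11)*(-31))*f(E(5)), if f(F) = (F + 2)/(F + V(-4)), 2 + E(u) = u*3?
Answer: -9145/8 ≈ -1143.1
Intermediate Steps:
V(z) = 11
E(u) = -2 + 3*u (E(u) = -2 + u*3 = -2 + 3*u)
f(F) = (2 + F)/(11 + F) (f(F) = (F + 2)/(F + 11) = (2 + F)/(11 + F))
((48 + 11)*(-31))*f(E(5)) = ((48 + 11)*(-31))*((2 + (-2 + 3*5))/(11 + (-2 + 3*5))) = (59*(-31))*((2 + (-2 + 15))/(11 + (-2 + 15))) = -1829*(2 + 13)/(11 + 13) = -1829*15/24 = -1829*5/8 = -9145/8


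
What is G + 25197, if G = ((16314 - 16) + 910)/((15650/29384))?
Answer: 449986461/7825 ≈ 57506.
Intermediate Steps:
G = 252819936/7825 (G = (16298 + 910)/((15650*(1/29384))) = 17208/(7825/14692) = 17208*(14692/7825) = 252819936/7825 ≈ 32309.)
G + 25197 = 252819936/7825 + 25197 = 449986461/7825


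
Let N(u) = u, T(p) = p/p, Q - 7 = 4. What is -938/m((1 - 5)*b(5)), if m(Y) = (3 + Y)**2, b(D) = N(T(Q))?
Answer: -938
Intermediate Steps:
Q = 11 (Q = 7 + 4 = 11)
T(p) = 1
b(D) = 1
-938/m((1 - 5)*b(5)) = -938/(3 + (1 - 5)*1)**2 = -938/(3 - 4*1)**2 = -938/(3 - 4)**2 = -938/((-1)**2) = -938/1 = -938*1 = -938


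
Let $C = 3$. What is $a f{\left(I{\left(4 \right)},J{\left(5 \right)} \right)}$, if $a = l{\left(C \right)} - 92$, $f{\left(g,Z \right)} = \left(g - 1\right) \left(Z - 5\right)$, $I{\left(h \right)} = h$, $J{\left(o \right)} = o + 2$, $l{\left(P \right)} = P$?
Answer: $-534$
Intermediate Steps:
$J{\left(o \right)} = 2 + o$
$f{\left(g,Z \right)} = \left(-1 + g\right) \left(-5 + Z\right)$
$a = -89$ ($a = 3 - 92 = -89$)
$a f{\left(I{\left(4 \right)},J{\left(5 \right)} \right)} = - 89 \left(5 - \left(2 + 5\right) - 20 + \left(2 + 5\right) 4\right) = - 89 \left(5 - 7 - 20 + 7 \cdot 4\right) = - 89 \left(5 - 7 - 20 + 28\right) = \left(-89\right) 6 = -534$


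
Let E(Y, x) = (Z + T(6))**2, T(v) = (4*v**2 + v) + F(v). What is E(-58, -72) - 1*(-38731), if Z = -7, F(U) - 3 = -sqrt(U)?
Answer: 60053 - 292*sqrt(6) ≈ 59338.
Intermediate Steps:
F(U) = 3 - sqrt(U)
T(v) = 3 + v - sqrt(v) + 4*v**2 (T(v) = (4*v**2 + v) + (3 - sqrt(v)) = (v + 4*v**2) + (3 - sqrt(v)) = 3 + v - sqrt(v) + 4*v**2)
E(Y, x) = (146 - sqrt(6))**2 (E(Y, x) = (-7 + (3 + 6 - sqrt(6) + 4*6**2))**2 = (-7 + (3 + 6 - sqrt(6) + 4*36))**2 = (-7 + (3 + 6 - sqrt(6) + 144))**2 = (-7 + (153 - sqrt(6)))**2 = (146 - sqrt(6))**2)
E(-58, -72) - 1*(-38731) = (146 - sqrt(6))**2 - 1*(-38731) = (146 - sqrt(6))**2 + 38731 = 38731 + (146 - sqrt(6))**2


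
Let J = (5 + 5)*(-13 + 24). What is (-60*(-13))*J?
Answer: 85800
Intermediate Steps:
J = 110 (J = 10*11 = 110)
(-60*(-13))*J = -60*(-13)*110 = 780*110 = 85800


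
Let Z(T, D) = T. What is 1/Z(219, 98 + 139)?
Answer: 1/219 ≈ 0.0045662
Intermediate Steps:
1/Z(219, 98 + 139) = 1/219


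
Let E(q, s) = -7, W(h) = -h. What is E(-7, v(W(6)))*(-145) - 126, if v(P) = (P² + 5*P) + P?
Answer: 889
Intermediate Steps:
v(P) = P² + 6*P
E(-7, v(W(6)))*(-145) - 126 = -7*(-145) - 126 = 1015 - 126 = 889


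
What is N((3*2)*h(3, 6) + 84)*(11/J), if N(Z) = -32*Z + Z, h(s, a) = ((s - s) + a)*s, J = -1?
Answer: 65472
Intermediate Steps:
h(s, a) = a*s (h(s, a) = (0 + a)*s = a*s)
N(Z) = -31*Z
N((3*2)*h(3, 6) + 84)*(11/J) = (-31*((3*2)*(6*3) + 84))*(11/(-1)) = (-31*(6*18 + 84))*(11*(-1)) = -31*(108 + 84)*(-11) = -31*192*(-11) = -5952*(-11) = 65472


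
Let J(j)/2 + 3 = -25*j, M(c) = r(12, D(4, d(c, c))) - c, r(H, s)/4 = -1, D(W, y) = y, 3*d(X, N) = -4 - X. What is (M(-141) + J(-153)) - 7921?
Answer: -140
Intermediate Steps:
d(X, N) = -4/3 - X/3 (d(X, N) = (-4 - X)/3 = -4/3 - X/3)
r(H, s) = -4 (r(H, s) = 4*(-1) = -4)
M(c) = -4 - c
J(j) = -6 - 50*j (J(j) = -6 + 2*(-25*j) = -6 - 50*j)
(M(-141) + J(-153)) - 7921 = ((-4 - 1*(-141)) + (-6 - 50*(-153))) - 7921 = ((-4 + 141) + (-6 + 7650)) - 7921 = (137 + 7644) - 7921 = 7781 - 7921 = -140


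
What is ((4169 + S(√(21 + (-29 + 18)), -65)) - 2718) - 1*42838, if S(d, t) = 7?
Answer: -41380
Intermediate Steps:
((4169 + S(√(21 + (-29 + 18)), -65)) - 2718) - 1*42838 = ((4169 + 7) - 2718) - 1*42838 = (4176 - 2718) - 42838 = 1458 - 42838 = -41380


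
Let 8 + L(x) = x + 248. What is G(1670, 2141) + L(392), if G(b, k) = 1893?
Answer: 2525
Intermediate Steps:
L(x) = 240 + x (L(x) = -8 + (x + 248) = -8 + (248 + x) = 240 + x)
G(1670, 2141) + L(392) = 1893 + (240 + 392) = 1893 + 632 = 2525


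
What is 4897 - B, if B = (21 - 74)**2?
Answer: 2088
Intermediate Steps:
B = 2809 (B = (-53)**2 = 2809)
4897 - B = 4897 - 1*2809 = 4897 - 2809 = 2088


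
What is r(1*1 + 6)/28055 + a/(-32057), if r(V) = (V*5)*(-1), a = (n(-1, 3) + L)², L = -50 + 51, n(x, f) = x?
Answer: -7/5611 ≈ -0.0012475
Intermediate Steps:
L = 1
a = 0 (a = (-1 + 1)² = 0² = 0)
r(V) = -5*V (r(V) = (5*V)*(-1) = -5*V)
r(1*1 + 6)/28055 + a/(-32057) = -5*(1*1 + 6)/28055 + 0/(-32057) = -5*(1 + 6)*(1/28055) + 0*(-1/32057) = -5*7*(1/28055) + 0 = -35*1/28055 + 0 = -7/5611 + 0 = -7/5611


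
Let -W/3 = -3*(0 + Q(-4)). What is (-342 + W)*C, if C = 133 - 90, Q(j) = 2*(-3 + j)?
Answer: -20124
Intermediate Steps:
Q(j) = -6 + 2*j
C = 43
W = -126 (W = -(-9)*(0 + (-6 + 2*(-4))) = -(-9)*(0 + (-6 - 8)) = -(-9)*(0 - 14) = -(-9)*(-14) = -3*42 = -126)
(-342 + W)*C = (-342 - 126)*43 = -468*43 = -20124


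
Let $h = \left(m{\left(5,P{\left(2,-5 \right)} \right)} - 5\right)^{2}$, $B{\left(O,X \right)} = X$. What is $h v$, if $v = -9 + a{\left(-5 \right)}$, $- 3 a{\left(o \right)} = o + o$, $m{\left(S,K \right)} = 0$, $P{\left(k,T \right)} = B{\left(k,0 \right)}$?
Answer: $- \frac{425}{3} \approx -141.67$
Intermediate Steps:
$P{\left(k,T \right)} = 0$
$a{\left(o \right)} = - \frac{2 o}{3}$ ($a{\left(o \right)} = - \frac{o + o}{3} = - \frac{2 o}{3}$)
$h = 25$ ($h = \left(0 - 5\right)^{2} = \left(-5\right)^{2} = 25$)
$v = - \frac{17}{3}$ ($v = -9 - - \frac{10}{3} = -9 + \frac{10}{3} = - \frac{17}{3} \approx -5.6667$)
$h v = 25 \left(- \frac{17}{3}\right) = - \frac{425}{3}$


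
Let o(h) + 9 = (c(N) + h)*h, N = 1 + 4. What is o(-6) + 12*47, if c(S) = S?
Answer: 561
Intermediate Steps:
N = 5
o(h) = -9 + h*(5 + h) (o(h) = -9 + (5 + h)*h = -9 + h*(5 + h))
o(-6) + 12*47 = (-9 + (-6)² + 5*(-6)) + 12*47 = (-9 + 36 - 30) + 564 = -3 + 564 = 561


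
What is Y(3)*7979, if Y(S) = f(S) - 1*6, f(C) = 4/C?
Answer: -111706/3 ≈ -37235.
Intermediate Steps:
Y(S) = -6 + 4/S (Y(S) = 4/S - 1*6 = 4/S - 6 = -6 + 4/S)
Y(3)*7979 = (-6 + 4/3)*7979 = -14/3*7979 = -111706/3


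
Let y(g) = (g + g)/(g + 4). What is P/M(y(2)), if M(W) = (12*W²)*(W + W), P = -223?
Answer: -2007/64 ≈ -31.359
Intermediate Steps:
y(g) = 2*g/(4 + g) (y(g) = (2*g)/(4 + g) = 2*g/(4 + g))
M(W) = 24*W³ (M(W) = (12*W²)*(2*W) = 24*W³)
P/M(y(2)) = -223*(4 + 2)³/1536 = -223/(24*(2*2/6)³) = -223/(24*(2*2*(⅙))³) = -223/(24*(⅔)³) = -223/(24*(8/27)) = -223/64/9 = -223*9/64 = -2007/64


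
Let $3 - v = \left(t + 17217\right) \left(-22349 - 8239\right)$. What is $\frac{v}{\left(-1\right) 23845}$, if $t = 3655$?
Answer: $- \frac{638432739}{23845} \approx -26774.0$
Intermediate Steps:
$v = 638432739$ ($v = 3 - \left(3655 + 17217\right) \left(-22349 - 8239\right) = 3 - 20872 \left(-30588\right) = 3 - -638432736 = 3 + 638432736 = 638432739$)
$\frac{v}{\left(-1\right) 23845} = \frac{638432739}{\left(-1\right) 23845} = \frac{638432739}{-23845} = 638432739 \left(- \frac{1}{23845}\right) = - \frac{638432739}{23845}$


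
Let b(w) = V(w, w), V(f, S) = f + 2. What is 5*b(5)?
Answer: 35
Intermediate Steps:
V(f, S) = 2 + f
b(w) = 2 + w
5*b(5) = 5*(2 + 5) = 5*7 = 35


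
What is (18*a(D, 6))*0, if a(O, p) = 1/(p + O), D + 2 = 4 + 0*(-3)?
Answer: 0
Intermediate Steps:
D = 2 (D = -2 + (4 + 0*(-3)) = -2 + (4 + 0) = -2 + 4 = 2)
a(O, p) = 1/(O + p)
(18*a(D, 6))*0 = (18/(2 + 6))*0 = (18/8)*0 = (18*(⅛))*0 = (9/4)*0 = 0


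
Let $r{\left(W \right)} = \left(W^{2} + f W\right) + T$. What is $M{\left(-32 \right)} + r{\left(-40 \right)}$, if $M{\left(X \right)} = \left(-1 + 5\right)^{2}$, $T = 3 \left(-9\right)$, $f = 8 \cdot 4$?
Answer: $309$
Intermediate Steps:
$f = 32$
$T = -27$
$M{\left(X \right)} = 16$ ($M{\left(X \right)} = 4^{2} = 16$)
$r{\left(W \right)} = -27 + W^{2} + 32 W$ ($r{\left(W \right)} = \left(W^{2} + 32 W\right) - 27 = -27 + W^{2} + 32 W$)
$M{\left(-32 \right)} + r{\left(-40 \right)} = 16 + \left(-27 + \left(-40\right)^{2} + 32 \left(-40\right)\right) = 16 - -293 = 16 + 293 = 309$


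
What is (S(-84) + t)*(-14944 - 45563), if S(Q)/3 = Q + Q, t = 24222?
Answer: -1435105026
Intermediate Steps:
S(Q) = 6*Q (S(Q) = 3*(Q + Q) = 3*(2*Q) = 6*Q)
(S(-84) + t)*(-14944 - 45563) = (6*(-84) + 24222)*(-14944 - 45563) = (-504 + 24222)*(-60507) = 23718*(-60507) = -1435105026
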